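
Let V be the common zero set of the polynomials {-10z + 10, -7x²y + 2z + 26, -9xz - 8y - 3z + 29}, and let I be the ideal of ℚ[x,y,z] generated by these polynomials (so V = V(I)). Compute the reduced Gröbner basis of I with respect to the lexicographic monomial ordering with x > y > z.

The reduced Gröbner basis is the canonical form of the ideal for this ordering.

f_1 = -10z + 10, LT = z.
f_2 = -7x²y + 2z + 26, LT = x²y.
f_3 = -9xz - 8y - 3z + 29, LT = xz.

S(f_1,f_3): lcm = xz. S = -x - 8/9y - ⅓z + 29/9.
  reduce S modulo (f_1, f_2, f_3):
  remainder -x - 8/9y + 26/9 ≠ 0; add g_4 = -x - 8/9y + 26/9 to the basis.

S(f_2,f_3): lcm = x²yz. S = -8/9xy² - ⅓xyz + 29/9xy - 2/7z² - 26/7z.
  reduce S modulo (f_1, f_2, f_3, g_4):
  remainder 64/81y³ - 416/81y² + 676/81y - 4 ≠ 0; add g_5 = 64/81y³ - 416/81y² + 676/81y - 4 to the basis.

The other S-polynomials (S(f_1,f_2), S(f_1,g_4), S(f_2,g_4), S(f_3,g_4), S(f_1,g_5), S(f_2,g_5), S(f_3,g_5), S(g_4,g_5)) all reduce to 0 modulo the current basis, so we have a Gröbner basis.
Inter-reduce: drop elements whose leading term is divisible by another's, tail-reduce, and make monic.

G = {x + 8/9y - 26/9, y³ - 13/2y² + 169/16y - 81/16, z - 1}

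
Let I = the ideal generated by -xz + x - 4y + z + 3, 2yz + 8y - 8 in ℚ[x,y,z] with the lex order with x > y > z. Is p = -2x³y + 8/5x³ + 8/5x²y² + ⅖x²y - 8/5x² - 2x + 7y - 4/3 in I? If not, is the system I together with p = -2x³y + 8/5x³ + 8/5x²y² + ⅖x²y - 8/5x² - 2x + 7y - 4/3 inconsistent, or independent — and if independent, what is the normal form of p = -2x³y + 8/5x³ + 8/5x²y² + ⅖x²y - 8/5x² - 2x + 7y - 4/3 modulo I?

-2x³y + 8/5x³ + 8/5x²y² + ⅖x²y - 8/5x² - 2x + 7y - 4/3 is independent of I; its normal form modulo I is -2x + 7y - 4/3.

First compute the reduced Gröbner basis of I by Buchberger's algorithm.
f_1 = -xz + x - 4y + z + 3, LT = xz.
f_2 = 2yz + 8y - 8, LT = yz.

S(f_1,f_2): lcm = xyz. S = -5xy + 4x + 4y² - yz - 3y.
  leading term xy: no divisor's leading term divides it; move -5xy to the remainder.
  leading term x: no divisor's leading term divides it; move 4x to the remainder.
  leading term y²: no divisor's leading term divides it; move 4y² to the remainder.
  leading term yz: subtract (-½)·f_2 from -yz - 3y → y - 4
  leading term y: no divisor's leading term divides it; move y to the remainder.
  leading term 1: no divisor's leading term divides it; move -4 to the remainder.
  remainder -5xy + 4x + 4y² + y - 4 ≠ 0; add h_3 = -5xy + 4x + 4y² + y - 4 to the basis.

The other S-polynomials (S(f_1,h_3), S(f_2,h_3)) all reduce to 0 modulo the current basis, so we have a Gröbner basis.
Inter-reduce: drop elements whose leading term is divisible by another's, tail-reduce, and make monic.
Reduced Gröbner basis: {xy - ⅘x - ⅘y² - ⅕y + ⅘, xz - x + 4y - z - 3, yz + 4y - 4}.
Label its elements g_1 = xy - ⅘x - ⅘y² - ⅕y + ⅘, g_2 = xz - x + 4y - z - 3, g_3 = yz + 4y - 4.

Reduce p = -2x³y + 8/5x³ + 8/5x²y² + ⅖x²y - 8/5x² - 2x + 7y - 4/3 modulo G:
  leading term x³y: subtract (-2x²)·g_1 from -2x³y + 8/5x³ + 8/5x²y² + ⅖x²y - 8/5x² - 2x + 7y - 4/3 → -2x + 7y - 4/3
  leading term x: no divisor's leading term divides it; move -2x to the remainder.
  leading term y: no divisor's leading term divides it; move 7y to the remainder.
  leading term 1: no divisor's leading term divides it; move -4/3 to the remainder.
  normal form = -2x + 7y - 4/3.
The normal form is nonzero, so p ∉ I. Since p minus its normal form lies in I, I + (p) = I + (r) where r = -2x + 7y - 4/3; decide whether this ideal is the whole ring.
Run Buchberger on G together with r (pairs among the g_i already reduce to 0 since G is a Gröbner basis):
g_1 = xy - ⅘x - ⅘y² - ⅕y + ⅘, LT = xy.
g_2 = xz - x + 4y - z - 3, LT = xz.
g_3 = yz + 4y - 4, LT = yz.
r = -2x + 7y - 4/3, LT = x.

S(g_1,r): lcm = xy. S = -⅘x + 27/10y² - 13/15y + ⅘.
  leading term x: subtract (⅖)·r from -⅘x + 27/10y² - 13/15y + ⅘ → 27/10y² - 11/3y + 4/3
  leading term y²: no divisor's leading term divides it; move 27/10y² to the remainder.
  leading term y: no divisor's leading term divides it; move -11/3y to the remainder.
  leading term 1: no divisor's leading term divides it; move 4/3 to the remainder.
  remainder 27/10y² - 11/3y + 4/3 ≠ 0; add m_5 = 27/10y² - 11/3y + 4/3 to the basis.

S(g_2,r): lcm = xz. S = -x + 7/2yz + 4y - 5/3z - 3.
  leading term x: subtract (½)·r from -x + 7/2yz + 4y - 5/3z - 3 → 7/2yz + ½y - 5/3z - 7/3
  leading term yz: subtract (7/2)·g_3 from 7/2yz + ½y - 5/3z - 7/3 → -27/2y - 5/3z + 35/3
  leading term y: no divisor's leading term divides it; move -27/2y to the remainder.
  leading term z: no divisor's leading term divides it; move -5/3z to the remainder.
  leading term 1: no divisor's leading term divides it; move 35/3 to the remainder.
  remainder -27/2y - 5/3z + 35/3 ≠ 0; add m_6 = -27/2y - 5/3z + 35/3 to the basis.

S(g_3,m_6): lcm = yz. S = 4y - 10/81z² + 70/81z - 4.
  leading term y: subtract (-8/27)·m_6 from 4y - 10/81z² + 70/81z - 4 → -10/81z² + 10/27z - 44/81
  leading term z²: no divisor's leading term divides it; move -10/81z² to the remainder.
  leading term z: no divisor's leading term divides it; move 10/27z to the remainder.
  leading term 1: no divisor's leading term divides it; move -44/81 to the remainder.
  remainder -10/81z² + 10/27z - 44/81 ≠ 0; add m_7 = -10/81z² + 10/27z - 44/81 to the basis.

The other S-polynomials (S(g_1,g_2), S(g_1,g_3), S(g_2,g_3), S(g_3,r), S(g_1,m_5), S(g_2,m_5), S(g_3,m_5), S(r,m_5), S(g_1,m_6), S(g_2,m_6), S(r,m_6), S(m_5,m_6), S(g_1,m_7), S(g_2,m_7), S(g_3,m_7), S(r,m_7), S(m_5,m_7), S(m_6,m_7)) all reduce to 0 modulo the current basis, so we have a Gröbner basis.
Inter-reduce: drop elements whose leading term is divisible by another's, tail-reduce, and make monic.
Reduced Gröbner basis: {x + 35/81z - 191/81, y + 10/81z - 70/81, z² - 3z + 22/5}.
The reduced Gröbner basis of I + (p) is {x + 35/81z - 191/81, y + 10/81z - 70/81, z² - 3z + 22/5} ≠ {1}, a proper ideal, so the enlarged system stays consistent: p is independent of I, with normal form -2x + 7y - 4/3.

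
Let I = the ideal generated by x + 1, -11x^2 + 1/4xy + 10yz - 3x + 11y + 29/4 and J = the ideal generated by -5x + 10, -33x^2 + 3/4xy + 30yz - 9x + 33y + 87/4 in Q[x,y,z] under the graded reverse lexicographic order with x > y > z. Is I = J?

Two ideals are equal iff their reduced Gröbner bases coincide (the reduced basis is unique for a fixed ordering).
Buchberger on the first generating set:
f_1 = x + 1, LT = x.
f_2 = -11x^2 + 1/4xy + 10yz - 3x + 11y + 29/4, LT = x^2.

S(f_1,f_2): lcm = x^2. S = 1/44xy + 10/11yz + 8/11x + y + 29/44.
  leading term xy: subtract (1/44y)·f_1 from 1/44xy + 10/11yz + 8/11x + y + 29/44 → 10/11yz + 8/11x + 43/44y + 29/44
  leading term yz: no divisor's leading term divides it; move 10/11yz to the remainder.
  leading term x: subtract (8/11)·f_1 from 8/11x + 43/44y + 29/44 → 43/44y - 3/44
  leading term y: no divisor's leading term divides it; move 43/44y to the remainder.
  leading term 1: no divisor's leading term divides it; move -3/44 to the remainder.
  remainder 10/11yz + 43/44y - 3/44 ≠ 0; add g_3 = 10/11yz + 43/44y - 3/44 to the basis.

The other S-polynomials (S(f_1,g_3), S(f_2,g_3)) all reduce to 0 modulo the current basis, so we have a Gröbner basis.
Inter-reduce: drop elements whose leading term is divisible by another's, tail-reduce, and make monic.
Reduced Gröbner basis: {yz + 43/40y - 3/40, x + 1}.

Buchberger on the second generating set:
h_1 = -5x + 10, LT = x.
h_2 = -33x^2 + 3/4xy + 30yz - 9x + 33y + 87/4, LT = x^2.

S(h_1,h_2): lcm = x^2. S = 1/44xy + 10/11yz - 25/11x + y + 29/44.
  leading term xy: subtract (-1/220y)·h_1 from 1/44xy + 10/11yz - 25/11x + y + 29/44 → 10/11yz - 25/11x + 23/22y + 29/44
  leading term yz: no divisor's leading term divides it; move 10/11yz to the remainder.
  leading term x: subtract (5/11)·h_1 from -25/11x + 23/22y + 29/44 → 23/22y - 171/44
  leading term y: no divisor's leading term divides it; move 23/22y to the remainder.
  leading term 1: no divisor's leading term divides it; move -171/44 to the remainder.
  remainder 10/11yz + 23/22y - 171/44 ≠ 0; add k_3 = 10/11yz + 23/22y - 171/44 to the basis.

The other S-polynomials (S(h_1,k_3), S(h_2,k_3)) all reduce to 0 modulo the current basis, so we have a Gröbner basis.
Inter-reduce: drop elements whose leading term is divisible by another's, tail-reduce, and make monic.
Reduced Gröbner basis: {yz + 23/20y - 171/40, x - 2}.

Since the reduced bases disagree, the two ideals are not the same.
The same test decides containment: I ⊆ J iff every generator of I reduces to 0 modulo a Gröbner basis of J.

No, the ideals differ.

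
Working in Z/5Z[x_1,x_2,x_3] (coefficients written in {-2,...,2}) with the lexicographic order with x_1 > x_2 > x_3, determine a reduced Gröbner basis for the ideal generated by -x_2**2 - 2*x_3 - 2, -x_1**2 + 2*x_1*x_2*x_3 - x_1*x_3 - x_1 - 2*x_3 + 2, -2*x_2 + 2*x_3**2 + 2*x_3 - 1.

G = {x_1**2 - 2*x_1*x_3**3 - 2*x_1*x_3**2 + 2*x_1*x_3 + x_1 + 2*x_3 - 2, x_2 - x_3**2 - x_3 - 2, x_3**4 + 2*x_3**3 + x_3 + 1}

The reduced Gröbner basis is the canonical form of the ideal for this ordering.

f_1 = -x_2**2 - 2*x_3 - 2, LT = x_2**2.
f_2 = -x_1**2 + 2*x_1*x_2*x_3 - x_1*x_3 - x_1 - 2*x_3 + 2, LT = x_1**2.
f_3 = -2*x_2 + 2*x_3**2 + 2*x_3 - 1, LT = x_2.

S(f_1,f_3): lcm = x_2**2. S = x_2*x_3**2 + x_2*x_3 + 2*x_2 + 2*x_3 + 2.
  leading term x_2*x_3**2: subtract (2*x_3**2)·f_3 from x_2*x_3**2 + x_2*x_3 + 2*x_2 + 2*x_3 + 2 → x_2*x_3 + 2*x_2 + x_3**4 + x_3**3 + 2*x_3**2 + 2*x_3 + 2
  leading term x_2*x_3: subtract (2*x_3)·f_3 from x_2*x_3 + 2*x_2 + x_3**4 + x_3**3 + 2*x_3**2 + 2*x_3 + 2 → 2*x_2 + x_3**4 + 2*x_3**3 - 2*x_3**2 - x_3 + 2
  leading term x_2: subtract (-1)·f_3 from 2*x_2 + x_3**4 + 2*x_3**3 - 2*x_3**2 - x_3 + 2 → x_3**4 + 2*x_3**3 + x_3 + 1
  leading term x_3**4: no divisor's leading term divides it; move x_3**4 to the remainder.
  leading term x_3**3: no divisor's leading term divides it; move 2*x_3**3 to the remainder.
  leading term x_3: no divisor's leading term divides it; move x_3 to the remainder.
  leading term 1: no divisor's leading term divides it; move 1 to the remainder.
  remainder x_3**4 + 2*x_3**3 + x_3 + 1 ≠ 0; add g_4 = x_3**4 + 2*x_3**3 + x_3 + 1 to the basis.

The other S-polynomials (S(f_1,f_2), S(f_2,f_3), S(f_1,g_4), S(f_2,g_4), S(f_3,g_4)) all reduce to 0 modulo the current basis, so we have a Gröbner basis.
Inter-reduce: drop elements whose leading term is divisible by another's, tail-reduce, and make monic.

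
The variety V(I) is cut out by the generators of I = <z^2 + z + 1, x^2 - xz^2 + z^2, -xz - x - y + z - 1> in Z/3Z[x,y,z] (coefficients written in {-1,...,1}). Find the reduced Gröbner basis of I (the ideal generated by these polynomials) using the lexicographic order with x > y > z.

f_1 = z^2 + z + 1, LT = z^2.
f_2 = x^2 - xz^2 + z^2, LT = x^2.
f_3 = -xz - x - y + z - 1, LT = xz.

S(f_1,f_3): lcm = xz^2. S = x - yz + z^2 - z.
  leading term x: no divisor's leading term divides it; move x to the remainder.
  leading term yz: no divisor's leading term divides it; move -yz to the remainder.
  leading term z^2: subtract (1)·f_1 from z^2 - z → z - 1
  leading term z: no divisor's leading term divides it; move z to the remainder.
  leading term 1: no divisor's leading term divides it; move -1 to the remainder.
  remainder x - yz + z - 1 ≠ 0; add g_4 = x - yz + z - 1 to the basis.

S(f_2,f_3): lcm = x^2z. S = -x^2 - xy - xz^3 + xz - x + z^3.
  leading term x^2: subtract (-1)·f_2 from -x^2 - xy - xz^3 + xz - x + z^3 → -xy - xz^3 - xz^2 + xz - x + z^3 + z^2
  leading term xy: subtract (-y)·g_4 from -xy - xz^3 - xz^2 + xz - x + z^3 + z^2 → -xz^3 - xz^2 + xz - x - y^2z + yz - y + z^3 + z^2
  leading term xz^3: subtract (-xz)·f_1 from -xz^3 - xz^2 + xz - x - y^2z + yz - y + z^3 + z^2 → -xz - x - y^2z + yz - y + z^3 + z^2
  leading term xz: subtract (1)·f_3 from -xz - x - y^2z + yz - y + z^3 + z^2 → -y^2z + yz + z^3 + z^2 - z + 1
  leading term y^2z: no divisor's leading term divides it; move -y^2z to the remainder.
  leading term yz: no divisor's leading term divides it; move yz to the remainder.
  leading term z^3: subtract (z)·f_1 from z^3 + z^2 - z + 1 → z + 1
  leading term z: no divisor's leading term divides it; move z to the remainder.
  leading term 1: no divisor's leading term divides it; move 1 to the remainder.
  remainder -y^2z + yz + z + 1 ≠ 0; add g_5 = -y^2z + yz + z + 1 to the basis.

S(f_2,g_4): lcm = x^2. S = xyz - xz^2 - xz + x + z^2.
  leading term xyz: subtract (-y)·f_3 from xyz - xz^2 - xz + x + z^2 → -xy - xz^2 - xz + x - y^2 + yz - y + z^2
  leading term xy: subtract (-y)·g_4 from -xy - xz^2 - xz + x - y^2 + yz - y + z^2 → -xz^2 - xz + x - y^2z - y^2 - yz + y + z^2
  leading term xz^2: subtract (-x)·f_1 from -xz^2 - xz + x - y^2z - y^2 - yz + y + z^2 → -x - y^2z - y^2 - yz + y + z^2
  leading term x: subtract (-1)·g_4 from -x - y^2z - y^2 - yz + y + z^2 → -y^2z - y^2 + yz + y + z^2 + z - 1
  leading term y^2z: subtract (1)·g_5 from -y^2z - y^2 + yz + y + z^2 + z - 1 → -y^2 + y + z^2 + 1
  leading term y^2: no divisor's leading term divides it; move -y^2 to the remainder.
  leading term y: no divisor's leading term divides it; move y to the remainder.
  leading term z^2: subtract (1)·f_1 from z^2 + 1 → -z
  leading term z: no divisor's leading term divides it; move -z to the remainder.
  remainder -y^2 + y - z ≠ 0; add g_6 = -y^2 + y - z to the basis.

The other S-polynomials (S(f_1,f_2), S(f_1,g_4), S(f_3,g_4), S(f_1,g_5), S(f_2,g_5), S(f_3,g_5), S(g_4,g_5), S(f_1,g_6), S(f_2,g_6), S(f_3,g_6), S(g_4,g_6), S(g_5,g_6)) all reduce to 0 modulo the current basis, so we have a Gröbner basis.
Inter-reduce: drop elements whose leading term is divisible by another's, tail-reduce, and make monic.

G = {x - yz + z - 1, y^2 - y + z, z^2 + z + 1}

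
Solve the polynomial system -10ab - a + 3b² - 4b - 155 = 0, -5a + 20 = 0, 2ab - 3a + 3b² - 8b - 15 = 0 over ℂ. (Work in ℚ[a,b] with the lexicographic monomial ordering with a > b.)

{(4, -3)}

Compute a lex Gröbner basis by Buchberger's algorithm.
f_1 = -10ab - a + 3b² - 4b - 155, LT = ab.
f_2 = -5a + 20, LT = a.
f_3 = 2ab - 3a + 3b² - 8b - 15, LT = ab.

S(f_1,f_2): lcm = ab. S = 1/10a - 3/10b² + 22/5b + 31/2.
  leading term a: subtract (-1/50)·f_2 from 1/10a - 3/10b² + 22/5b + 31/2 → -3/10b² + 22/5b + 159/10
  leading term b²: no divisor's leading term divides it; move -3/10b² to the remainder.
  leading term b: no divisor's leading term divides it; move 22/5b to the remainder.
  leading term 1: no divisor's leading term divides it; move 159/10 to the remainder.
  remainder -3/10b² + 22/5b + 159/10 ≠ 0; add h_4 = -3/10b² + 22/5b + 159/10 to the basis.

S(f_1,f_3): lcm = ab. S = 8/5a - 9/5b² + 22/5b + 23.
  leading term a: subtract (-8/25)·f_2 from 8/5a - 9/5b² + 22/5b + 23 → -9/5b² + 22/5b + 147/5
  leading term b²: subtract (6)·h_4 from -9/5b² + 22/5b + 147/5 → -22b - 66
  leading term b: no divisor's leading term divides it; move -22b to the remainder.
  leading term 1: no divisor's leading term divides it; move -66 to the remainder.
  remainder -22b - 66 ≠ 0; add h_5 = -22b - 66 to the basis.

The other S-polynomials (S(f_2,f_3), S(f_1,h_4), S(f_2,h_4), S(f_3,h_4), S(f_1,h_5), S(f_2,h_5), S(f_3,h_5), S(h_4,h_5)) all reduce to 0 modulo the current basis, so we have a Gröbner basis.
Inter-reduce: drop elements whose leading term is divisible by another's, tail-reduce, and make monic.
Reduced Gröbner basis: {a - 4, b + 3}.

Since the basis is lex-ordered, b + 3 is univariate in b. Its roots are {-3}. Back-substituting each root into the other basis elements fixes the other coordinates.
  b = -3: the earlier basis element becomes a - 4 = 0, giving a = 4 — point (4, -3).
Each listed point satisfies every original equation (direct substitution).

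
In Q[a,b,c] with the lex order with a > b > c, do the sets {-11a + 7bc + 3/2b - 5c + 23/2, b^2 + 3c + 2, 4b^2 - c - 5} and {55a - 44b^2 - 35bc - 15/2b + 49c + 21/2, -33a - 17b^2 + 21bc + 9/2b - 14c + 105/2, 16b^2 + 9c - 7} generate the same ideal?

Yes, the ideals are equal.

Equality of ideals is decidable: compute both reduced Gröbner bases (unique for the ordering) and check whether they agree.
Buchberger on the first generating set:
f_1 = -11a + 7bc + 3/2b - 5c + 23/2, LT = a.
f_2 = b^2 + 3c + 2, LT = b^2.
f_3 = 4b^2 - c - 5, LT = b^2.

S(f_2,f_3): lcm = b^2. S = 13/4c + 13/4.
  leading term c: no divisor's leading term divides it; move 13/4c to the remainder.
  leading term 1: no divisor's leading term divides it; move 13/4 to the remainder.
  remainder 13/4c + 13/4 ≠ 0; add g_4 = 13/4c + 13/4 to the basis.

The other S-polynomials (S(f_1,f_2), S(f_1,f_3), S(f_1,g_4), S(f_2,g_4), S(f_3,g_4)) all reduce to 0 modulo the current basis, so we have a Gröbner basis.
Inter-reduce: drop elements whose leading term is divisible by another's, tail-reduce, and make monic.
Reduced Gröbner basis: {a + 1/2b - 3/2, b^2 - 1, c + 1}.

Buchberger on the second generating set:
h_1 = 55a - 44b^2 - 35bc - 15/2b + 49c + 21/2, LT = a.
h_2 = -33a - 17b^2 + 21bc + 9/2b - 14c + 105/2, LT = a.
h_3 = 16b^2 + 9c - 7, LT = b^2.

S(h_1,h_2): lcm = a. S = -217/165b^2 + 7/15c + 98/55.
  leading term b^2: subtract (-217/2640)·h_3 from -217/165b^2 + 7/15c + 98/55 → 637/528c + 637/528
  leading term c: no divisor's leading term divides it; move 637/528c to the remainder.
  leading term 1: no divisor's leading term divides it; move 637/528 to the remainder.
  remainder 637/528c + 637/528 ≠ 0; add k_4 = 637/528c + 637/528 to the basis.

The other S-polynomials (S(h_1,h_3), S(h_2,h_3), S(h_1,k_4), S(h_2,k_4), S(h_3,k_4)) all reduce to 0 modulo the current basis, so we have a Gröbner basis.
Inter-reduce: drop elements whose leading term is divisible by another's, tail-reduce, and make monic.
Reduced Gröbner basis: {a + 1/2b - 3/2, b^2 - 1, c + 1}.

Same reduced basis, so the two generating sets span the same ideal.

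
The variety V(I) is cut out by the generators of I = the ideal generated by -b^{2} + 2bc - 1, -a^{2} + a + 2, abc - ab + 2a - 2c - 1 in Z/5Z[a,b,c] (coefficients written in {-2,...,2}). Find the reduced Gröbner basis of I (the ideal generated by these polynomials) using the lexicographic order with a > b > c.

G = {a - c^{4} - 2c^{3} - c^{2} - c + 1, b^{2} - 2b + c^{4} + c^{3} + 2c^{2} + 2, bc - b - 2c^{4} - 2c^{3} + c^{2} - 2, c^{5} - 2c^{4} + c}

f_1 = -b^{2} + 2bc - 1, LT = b^{2}.
f_2 = -a^{2} + a + 2, LT = a^{2}.
f_3 = abc - ab + 2a - 2c - 1, LT = abc.

S(f_1,f_3): lcm = ab^{2}c. S = ab^{2} - 2abc^{2} - 2ab + ac + 2bc + b.
  reduce S modulo (f_1, f_2, f_3):
  remainder -2ab - a + 2bc + b + c^{2} - 2c ≠ 0; add g_4 = -2ab - a + 2bc + b + c^{2} - 2c to the basis.

S(f_2,f_3): lcm = a^{2}bc. S = a^{2}b - 2a^{2} - abc + 2ac + a - 2bc.
  reduce S modulo (f_1, f_2, f_3, g_4):
  remainder 2ac + a - 2bc + 2b - 2c ≠ 0; add g_5 = 2ac + a - 2bc + 2b - 2c to the basis.

S(f_2,g_4): lcm = a^{2}b. S = 2a^{2} + abc + 2ab - 2ac^{2} - ac - 2b.
  reduce S modulo (f_1, f_2, f_3, g_4, g_5):
  remainder a - 2bc^{2} + 2b + 2c^{2} - c ≠ 0; add g_6 = a - 2bc^{2} + 2b + 2c^{2} - c to the basis.

S(f_3,g_4): lcm = abc. S = -ab + 2ac + 2a + bc^{2} - 2bc - 2c^{3} - c^{2} - 2c - 1.
  reduce S modulo (f_1, f_2, f_3, g_4, g_5, g_6):
  remainder -bc^{2} - bc + 2b - 2c^{3} - 2c^{2} - 1 ≠ 0; add g_7 = -bc^{2} - bc + 2b - 2c^{3} - 2c^{2} - 1 to the basis.

S(f_3,g_6): lcm = abc. S = -ab + 2a + 2b^{2}c^{3} - 2b^{2}c - 2bc^{3} + bc^{2} - 2c - 1.
  reduce S modulo (f_1, f_2, f_3, g_4, g_5, g_6, g_7):
  remainder bc - b + 2c^{5} - c^{4} - 2c^{3} + c^{2} + 2c - 2 ≠ 0; add g_8 = bc - b + 2c^{5} - c^{4} - 2c^{3} + c^{2} + 2c - 2 to the basis.

S(g_4,g_6): lcm = ab. S = -2a + 2b^{2}c^{2} - 2b^{2} - 2bc^{2} + 2b + 2c^{2} + c.
  reduce S modulo (f_1, f_2, f_3, g_4, g_5, g_6, g_7, g_8):
  remainder 2c^{5} + c^{4} + 2c ≠ 0; add g_9 = 2c^{5} + c^{4} + 2c to the basis.

The other S-polynomials (S(f_1,f_2), S(f_1,g_4), S(f_1,g_5), S(f_2,g_5), S(f_3,g_5), S(g_4,g_5), S(f_1,g_6), S(f_2,g_6), S(g_5,g_6), S(f_1,g_7), S(f_2,g_7), S(f_3,g_7), S(g_4,g_7), S(g_5,g_7), S(g_6,g_7), S(f_1,g_8), S(f_2,g_8), S(f_3,g_8), S(g_4,g_8), S(g_5,g_8), S(g_6,g_8), S(g_7,g_8), S(f_1,g_9), S(f_2,g_9), S(f_3,g_9), S(g_4,g_9), S(g_5,g_9), S(g_6,g_9), S(g_7,g_9), S(g_8,g_9)) all reduce to 0 modulo the current basis, so we have a Gröbner basis.
Inter-reduce: drop elements whose leading term is divisible by another's, tail-reduce, and make monic.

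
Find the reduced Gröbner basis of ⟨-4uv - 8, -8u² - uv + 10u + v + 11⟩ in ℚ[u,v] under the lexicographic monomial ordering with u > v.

f_1 = -4uv - 8, LT = uv.
f_2 = -8u² - uv + 10u + v + 11, LT = u².

S(f_1,f_2): lcm = u²v. S = -⅛uv² + 5/4uv + 2u + ⅛v² + 11/8v.
  leading term uv²: subtract (1/32v)·f_1 from -⅛uv² + 5/4uv + 2u + ⅛v² + 11/8v → 5/4uv + 2u + ⅛v² + 13/8v
  leading term uv: subtract (-5/16)·f_1 from 5/4uv + 2u + ⅛v² + 13/8v → 2u + ⅛v² + 13/8v - 5/2
  leading term u: no divisor's leading term divides it; move 2u to the remainder.
  leading term v²: no divisor's leading term divides it; move ⅛v² to the remainder.
  leading term v: no divisor's leading term divides it; move 13/8v to the remainder.
  leading term 1: no divisor's leading term divides it; move -5/2 to the remainder.
  remainder 2u + ⅛v² + 13/8v - 5/2 ≠ 0; add g_3 = 2u + ⅛v² + 13/8v - 5/2 to the basis.

S(f_1,g_3): lcm = uv. S = -1/16v³ - 13/16v² + 5/4v + 2.
  leading term v³: no divisor's leading term divides it; move -1/16v³ to the remainder.
  leading term v²: no divisor's leading term divides it; move -13/16v² to the remainder.
  leading term v: no divisor's leading term divides it; move 5/4v to the remainder.
  leading term 1: no divisor's leading term divides it; move 2 to the remainder.
  remainder -1/16v³ - 13/16v² + 5/4v + 2 ≠ 0; add g_4 = -1/16v³ - 13/16v² + 5/4v + 2 to the basis.

The other S-polynomials (S(f_2,g_3), S(f_1,g_4), S(f_2,g_4), S(g_3,g_4)) all reduce to 0 modulo the current basis, so we have a Gröbner basis.
Inter-reduce: drop elements whose leading term is divisible by another's, tail-reduce, and make monic.

G = {u + 1/16v² + 13/16v - 5/4, v³ + 13v² - 20v - 32}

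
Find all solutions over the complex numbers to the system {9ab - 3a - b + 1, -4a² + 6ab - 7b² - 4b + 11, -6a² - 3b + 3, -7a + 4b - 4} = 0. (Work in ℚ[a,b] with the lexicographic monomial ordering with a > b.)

{(0, 1)}

Compute a lex Gröbner basis by Buchberger's algorithm.
f_1 = 9ab - 3a - b + 1, LT = ab.
f_2 = -4a² + 6ab - 7b² - 4b + 11, LT = a².
f_3 = -6a² - 3b + 3, LT = a².
f_4 = -7a + 4b - 4, LT = a.

S(f_1,f_2): lcm = a²b. S = -⅓a² + 3/2ab² - 1/9ab + 1/9a - 7/4b³ - b² + 11/4b.
  leading term a²: subtract (1/12)·f_2 from -⅓a² + 3/2ab² - 1/9ab + 1/9a - 7/4b³ - b² + 11/4b → 3/2ab² - 11/18ab + 1/9a - 7/4b³ - 5/12b² + 37/12b - 11/12
  leading term ab²: subtract (⅙b)·f_1 from 3/2ab² - 11/18ab + 1/9a - 7/4b³ - 5/12b² + 37/12b - 11/12 → -1/9ab + 1/9a - 7/4b³ - ¼b² + 35/12b - 11/12
  leading term ab: subtract (-1/81)·f_1 from -1/9ab + 1/9a - 7/4b³ - ¼b² + 35/12b - 11/12 → 2/27a - 7/4b³ - ¼b² + 941/324b - 293/324
  leading term a: subtract (-2/189)·f_4 from 2/27a - 7/4b³ - ¼b² + 941/324b - 293/324 → -7/4b³ - ¼b² + 6683/2268b - 2147/2268
  leading term b³: no divisor's leading term divides it; move -7/4b³ to the remainder.
  leading term b²: no divisor's leading term divides it; move -¼b² to the remainder.
  leading term b: no divisor's leading term divides it; move 6683/2268b to the remainder.
  leading term 1: no divisor's leading term divides it; move -2147/2268 to the remainder.
  remainder -7/4b³ - ¼b² + 6683/2268b - 2147/2268 ≠ 0; add h_5 = -7/4b³ - ¼b² + 6683/2268b - 2147/2268 to the basis.

S(f_1,f_3): lcm = a²b. S = -⅓a² - 1/9ab + 1/9a - ½b² + ½b.
  leading term a²: subtract (1/12)·f_2 from -⅓a² - 1/9ab + 1/9a - ½b² + ½b → -11/18ab + 1/9a + 1/12b² + ⅚b - 11/12
  leading term ab: subtract (-11/162)·f_1 from -11/18ab + 1/9a + 1/12b² + ⅚b - 11/12 → -5/54a + 1/12b² + 62/81b - 275/324
  leading term a: subtract (5/378)·f_4 from -5/54a + 1/12b² + 62/81b - 275/324 → 1/12b² + 404/567b - 1805/2268
  leading term b²: no divisor's leading term divides it; move 1/12b² to the remainder.
  leading term b: no divisor's leading term divides it; move 404/567b to the remainder.
  leading term 1: no divisor's leading term divides it; move -1805/2268 to the remainder.
  remainder 1/12b² + 404/567b - 1805/2268 ≠ 0; add h_6 = 1/12b² + 404/567b - 1805/2268 to the basis.

S(f_1,f_4): lcm = ab. S = -⅓a + 4/7b² - 43/63b + 1/9.
  leading term a: subtract (1/21)·f_4 from -⅓a + 4/7b² - 43/63b + 1/9 → 4/7b² - 55/63b + 19/63
  leading term b²: subtract (48/7)·h_6 from 4/7b² - 55/63b + 19/63 → -7619/1323b + 7619/1323
  leading term b: no divisor's leading term divides it; move -7619/1323b to the remainder.
  leading term 1: no divisor's leading term divides it; move 7619/1323 to the remainder.
  remainder -7619/1323b + 7619/1323 ≠ 0; add h_7 = -7619/1323b + 7619/1323 to the basis.

S(f_2,f_3): lcm = a². S = -3/2ab + 7/4b² + ½b - 9/4.
  leading term ab: subtract (-⅙)·f_1 from -3/2ab + 7/4b² + ½b - 9/4 → -½a + 7/4b² + ⅓b - 25/12
  leading term a: subtract (1/14)·f_4 from -½a + 7/4b² + ⅓b - 25/12 → 7/4b² + 1/21b - 151/84
  leading term b²: subtract (21)·h_6 from 7/4b² + 1/21b - 151/84 → -2819/189b + 2819/189
  leading term b: subtract (19733/7619)·h_7 from -2819/189b + 2819/189 → 0
  remainder 0.

S(f_2,f_4): lcm = a². S = -13/14ab - 4/7a + 7/4b² + b - 11/4.
  leading term ab: subtract (-13/126)·f_1 from -13/14ab - 4/7a + 7/4b² + b - 11/4 → -37/42a + 7/4b² + 113/126b - 667/252
  leading term a: subtract (37/294)·f_4 from -37/42a + 7/4b² + 113/126b - 667/252 → 7/4b² + 347/882b - 3781/1764
  leading term b²: subtract (21)·h_6 from 7/4b² + 347/882b - 3781/1764 → -38551/2646b + 38551/2646
  leading term b: subtract (2029/802)·h_7 from -38551/2646b + 38551/2646 → 0
  remainder 0.

S(f_3,f_4): lcm = a². S = 4/7ab - 4/7a + ½b - ½.
  leading term ab: subtract (4/63)·f_1 from 4/7ab - 4/7a + ½b - ½ → -8/21a + 71/126b - 71/126
  leading term a: subtract (8/147)·f_4 from -8/21a + 71/126b - 71/126 → 305/882b - 305/882
  leading term b: subtract (-915/15238)·h_7 from 305/882b - 305/882 → 0
  remainder 0.

S(f_1,h_5): lcm = ab³. S = -10/21ab² + 6683/3969ab - 2147/3969a - 1/9b³ + 1/9b².
  leading term ab²: subtract (-10/189b)·f_1 from -10/21ab² + 6683/3969ab - 2147/3969a - 1/9b³ + 1/9b² → 6053/3969ab - 2147/3969a - 1/9b³ + 11/189b² + 10/189b
  leading term ab: subtract (6053/35721)·f_1 from 6053/3969ab - 2147/3969a - 1/9b³ + 11/189b² + 10/189b → -388/11907a - 1/9b³ + 11/189b² + 7943/35721b - 6053/35721
  leading term a: subtract (388/83349)·f_4 from -388/11907a - 1/9b³ + 11/189b² + 7943/35721b - 6053/35721 → -1/9b³ + 11/189b² + 50945/250047b - 37715/250047
  leading term b³: subtract (4/63)·h_5 from -1/9b³ + 11/189b² + 50945/250047b - 37715/250047 → 2/27b² + 1388/83349b - 7562/83349
  leading term b²: subtract (8/9)·h_6 from 2/27b² + 1388/83349b - 7562/83349 → -154204/250047b + 154204/250047
  leading term b: subtract (8116/75789)·h_7 from -154204/250047b + 154204/250047 → 0
  remainder 0.

S(f_2,h_5): leading monomials are coprime, so the S-polynomial reduces to 0 (Buchberger's first criterion).
S(f_3,h_5): leading monomials are coprime, so the S-polynomial reduces to 0 (Buchberger's first criterion).
S(f_4,h_5): leading monomials are coprime, so the S-polynomial reduces to 0 (Buchberger's first criterion).
S(f_1,h_6): lcm = ab². S = -1679/189ab + 1805/189a - 1/9b² + 1/9b.
  leading term ab: subtract (-1679/1701)·f_1 from -1679/189ab + 1805/189a - 1/9b² + 1/9b → 3736/567a - 1/9b² - 1490/1701b + 1679/1701
  leading term a: subtract (-3736/3969)·f_4 from 3736/567a - 1/9b² - 1490/1701b + 1679/1701 → -1/9b² + 34402/11907b - 33079/11907
  leading term b²: subtract (-4/3)·h_6 from -1/9b² + 34402/11907b - 33079/11907 → 15238/3969b - 15238/3969
  leading term b: subtract (-⅔)·h_7 from 15238/3969b - 15238/3969 → 0
  remainder 0.

S(f_2,h_6): leading monomials are coprime, so the S-polynomial reduces to 0 (Buchberger's first criterion).
S(f_3,h_6): leading monomials are coprime, so the S-polynomial reduces to 0 (Buchberger's first criterion).
S(f_4,h_6): leading monomials are coprime, so the S-polynomial reduces to 0 (Buchberger's first criterion).
S(h_5,h_6): lcm = b³. S = -227/27b² + 31222/3969b + 2147/3969.
  leading term b²: subtract (-908/9)·h_6 from -227/27b² + 31222/3969b + 2147/3969 → 2848822/35721b - 2848822/35721
  leading term b: subtract (-149938/10827)·h_7 from 2848822/35721b - 2848822/35721 → 0
  remainder 0.

S(f_1,h_7): lcm = ab. S = ⅔a - 1/9b + 1/9.
  leading term a: subtract (-2/21)·f_4 from ⅔a - 1/9b + 1/9 → 17/63b - 17/63
  leading term b: subtract (-357/7619)·h_7 from 17/63b - 17/63 → 0
  remainder 0.

S(f_2,h_7): leading monomials are coprime, so the S-polynomial reduces to 0 (Buchberger's first criterion).
S(f_3,h_7): leading monomials are coprime, so the S-polynomial reduces to 0 (Buchberger's first criterion).
S(f_4,h_7): leading monomials are coprime, so the S-polynomial reduces to 0 (Buchberger's first criterion).
S(h_5,h_7): lcm = b³. S = 8/7b² - 6683/3969b + 2147/3969.
  leading term b²: subtract (96/7)·h_6 from 8/7b² - 6683/3969b + 2147/3969 → -45467/3969b + 45467/3969
  leading term b: subtract (2393/1203)·h_7 from -45467/3969b + 45467/3969 → 0
  remainder 0.

S(h_6,h_7): lcm = b². S = 1805/189b - 1805/189.
  leading term b: subtract (-665/401)·h_7 from 1805/189b - 1805/189 → 0
  remainder 0.

Every S-polynomial of the final basis reduces to 0, so we have a Gröbner basis.
Inter-reduce: drop elements whose leading term is divisible by another's, tail-reduce, and make monic.
Reduced Gröbner basis: {a, b - 1}.

From the last basis element, b - 1 = 0, so b takes values in {1}. Each choice, substituted upward through the basis, yields the corresponding point(s) of the solution set.
  b = 1: the earlier basis element becomes a = 0, giving a = 0 — point (0, 1).
Check: every point annihilates each of the original generators.
This is the nonlinear analogue of row-reducing a linear system.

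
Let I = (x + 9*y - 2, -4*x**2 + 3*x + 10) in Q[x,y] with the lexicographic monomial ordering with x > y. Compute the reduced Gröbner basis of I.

f_1 = x + 9*y - 2, LT = x.
f_2 = -4*x**2 + 3*x + 10, LT = x**2.

S(f_1,f_2): lcm = x**2. S = 9*x*y - 5/4*x + 5/2.
  reduce S modulo (f_1, f_2):
  remainder -81*y**2 + 117/4*y ≠ 0; add g_3 = -81*y**2 + 117/4*y to the basis.

The other S-polynomials (S(f_1,g_3), S(f_2,g_3)) all reduce to 0 modulo the current basis, so we have a Gröbner basis.
Inter-reduce: drop elements whose leading term is divisible by another's, tail-reduce, and make monic.

G = {x + 9*y - 2, y**2 - 13/36*y}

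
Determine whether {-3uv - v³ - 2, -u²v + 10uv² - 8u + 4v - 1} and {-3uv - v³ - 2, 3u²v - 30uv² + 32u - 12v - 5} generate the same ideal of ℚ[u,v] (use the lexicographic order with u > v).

Equality of ideals is decidable: compute both reduced Gröbner bases (unique for the ordering) and check whether they agree.
Buchberger on the first generating set:
f_1 = -3uv - v³ - 2, LT = uv.
f_2 = -u²v + 10uv² - 8u + 4v - 1, LT = u²v.

S(f_1,f_2): lcm = u²v. S = ⅓uv³ + 10uv² - 22/3u + 4v - 1.
  leading term uv³: subtract (-1/9v²)·f_1 from ⅓uv³ + 10uv² - 22/3u + 4v - 1 → 10uv² - 22/3u - 1/9v⁵ - 2/9v² + 4v - 1
  leading term uv²: subtract (-10/3v)·f_1 from 10uv² - 22/3u - 1/9v⁵ - 2/9v² + 4v - 1 → -22/3u - 1/9v⁵ - 10/3v⁴ - 2/9v² - 8/3v - 1
  leading term u: no divisor's leading term divides it; move -22/3u to the remainder.
  leading term v⁵: no divisor's leading term divides it; move -1/9v⁵ to the remainder.
  leading term v⁴: no divisor's leading term divides it; move -10/3v⁴ to the remainder.
  leading term v²: no divisor's leading term divides it; move -2/9v² to the remainder.
  leading term v: no divisor's leading term divides it; move -8/3v to the remainder.
  leading term 1: no divisor's leading term divides it; move -1 to the remainder.
  remainder -22/3u - 1/9v⁵ - 10/3v⁴ - 2/9v² - 8/3v - 1 ≠ 0; add g_3 = -22/3u - 1/9v⁵ - 10/3v⁴ - 2/9v² - 8/3v - 1 to the basis.

S(f_1,g_3): lcm = uv. S = -1/66v⁶ - 5/11v⁵ + 10/33v³ - 4/11v² - 3/22v + ⅔.
  leading term v⁶: no divisor's leading term divides it; move -1/66v⁶ to the remainder.
  leading term v⁵: no divisor's leading term divides it; move -5/11v⁵ to the remainder.
  leading term v³: no divisor's leading term divides it; move 10/33v³ to the remainder.
  leading term v²: no divisor's leading term divides it; move -4/11v² to the remainder.
  leading term v: no divisor's leading term divides it; move -3/22v to the remainder.
  leading term 1: no divisor's leading term divides it; move ⅔ to the remainder.
  remainder -1/66v⁶ - 5/11v⁵ + 10/33v³ - 4/11v² - 3/22v + ⅔ ≠ 0; add g_4 = -1/66v⁶ - 5/11v⁵ + 10/33v³ - 4/11v² - 3/22v + ⅔ to the basis.

The other S-polynomials (S(f_2,g_3), S(f_1,g_4), S(f_2,g_4), S(g_3,g_4)) all reduce to 0 modulo the current basis, so we have a Gröbner basis.
Inter-reduce: drop elements whose leading term is divisible by another's, tail-reduce, and make monic.
Reduced Gröbner basis: {u + 1/66v⁵ + 5/11v⁴ + 1/33v² + 4/11v + 3/22, v⁶ + 30v⁵ - 20v³ + 24v² + 9v - 44}.

Buchberger on the second generating set:
h_1 = -3uv - v³ - 2, LT = uv.
h_2 = 3u²v - 30uv² + 32u - 12v - 5, LT = u²v.

S(h_1,h_2): lcm = u²v. S = ⅓uv³ + 10uv² - 10u + 4v + 5/3.
  leading term uv³: subtract (-1/9v²)·h_1 from ⅓uv³ + 10uv² - 10u + 4v + 5/3 → 10uv² - 10u - 1/9v⁵ - 2/9v² + 4v + 5/3
  leading term uv²: subtract (-10/3v)·h_1 from 10uv² - 10u - 1/9v⁵ - 2/9v² + 4v + 5/3 → -10u - 1/9v⁵ - 10/3v⁴ - 2/9v² - 8/3v + 5/3
  leading term u: no divisor's leading term divides it; move -10u to the remainder.
  leading term v⁵: no divisor's leading term divides it; move -1/9v⁵ to the remainder.
  leading term v⁴: no divisor's leading term divides it; move -10/3v⁴ to the remainder.
  leading term v²: no divisor's leading term divides it; move -2/9v² to the remainder.
  leading term v: no divisor's leading term divides it; move -8/3v to the remainder.
  leading term 1: no divisor's leading term divides it; move 5/3 to the remainder.
  remainder -10u - 1/9v⁵ - 10/3v⁴ - 2/9v² - 8/3v + 5/3 ≠ 0; add k_3 = -10u - 1/9v⁵ - 10/3v⁴ - 2/9v² - 8/3v + 5/3 to the basis.

S(h_1,k_3): lcm = uv. S = -1/90v⁶ - ⅓v⁵ + 14/45v³ - 4/15v² + ⅙v + ⅔.
  leading term v⁶: no divisor's leading term divides it; move -1/90v⁶ to the remainder.
  leading term v⁵: no divisor's leading term divides it; move -⅓v⁵ to the remainder.
  leading term v³: no divisor's leading term divides it; move 14/45v³ to the remainder.
  leading term v²: no divisor's leading term divides it; move -4/15v² to the remainder.
  leading term v: no divisor's leading term divides it; move ⅙v to the remainder.
  leading term 1: no divisor's leading term divides it; move ⅔ to the remainder.
  remainder -1/90v⁶ - ⅓v⁵ + 14/45v³ - 4/15v² + ⅙v + ⅔ ≠ 0; add k_4 = -1/90v⁶ - ⅓v⁵ + 14/45v³ - 4/15v² + ⅙v + ⅔ to the basis.

The other S-polynomials (S(h_2,k_3), S(h_1,k_4), S(h_2,k_4), S(k_3,k_4)) all reduce to 0 modulo the current basis, so we have a Gröbner basis.
Inter-reduce: drop elements whose leading term is divisible by another's, tail-reduce, and make monic.
Reduced Gröbner basis: {u + 1/90v⁵ + ⅓v⁴ + 1/45v² + 4/15v - ⅙, v⁶ + 30v⁵ - 28v³ + 24v² - 15v - 60}.

These differ, so the ideals are not equal.

No, the ideals differ.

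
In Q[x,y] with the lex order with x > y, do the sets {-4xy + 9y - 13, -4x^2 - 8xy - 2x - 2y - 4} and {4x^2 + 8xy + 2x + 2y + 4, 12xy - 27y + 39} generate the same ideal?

Since reduced Gröbner bases are canonical representatives of ideals under a given ordering, it suffices to compute and compare them.
Buchberger on the first generating set:
f_1 = -4xy + 9y - 13, LT = xy.
f_2 = -4x^2 - 8xy - 2x - 2y - 4, LT = x^2.

S(f_1,f_2): lcm = x^2y. S = -2xy^2 - 11/4xy + 13/4x - 1/2y^2 - y.
  leading term xy^2: subtract (1/2y)·f_1 from -2xy^2 - 11/4xy + 13/4x - 1/2y^2 - y → -11/4xy + 13/4x - 5y^2 + 11/2y
  leading term xy: subtract (11/16)·f_1 from -11/4xy + 13/4x - 5y^2 + 11/2y → 13/4x - 5y^2 - 11/16y + 143/16
  leading term x: no divisor's leading term divides it; move 13/4x to the remainder.
  leading term y^2: no divisor's leading term divides it; move -5y^2 to the remainder.
  leading term y: no divisor's leading term divides it; move -11/16y to the remainder.
  leading term 1: no divisor's leading term divides it; move 143/16 to the remainder.
  remainder 13/4x - 5y^2 - 11/16y + 143/16 ≠ 0; add g_3 = 13/4x - 5y^2 - 11/16y + 143/16 to the basis.

S(f_1,g_3): lcm = xy. S = 20/13y^3 + 11/52y^2 - 5y + 13/4.
  leading term y^3: no divisor's leading term divides it; move 20/13y^3 to the remainder.
  leading term y^2: no divisor's leading term divides it; move 11/52y^2 to the remainder.
  leading term y: no divisor's leading term divides it; move -5y to the remainder.
  leading term 1: no divisor's leading term divides it; move 13/4 to the remainder.
  remainder 20/13y^3 + 11/52y^2 - 5y + 13/4 ≠ 0; add g_4 = 20/13y^3 + 11/52y^2 - 5y + 13/4 to the basis.

The other S-polynomials (S(f_2,g_3), S(f_1,g_4), S(f_2,g_4), S(g_3,g_4)) all reduce to 0 modulo the current basis, so we have a Gröbner basis.
Inter-reduce: drop elements whose leading term is divisible by another's, tail-reduce, and make monic.
Reduced Gröbner basis: {x - 20/13y^2 - 11/52y + 11/4, y^3 + 11/80y^2 - 13/4y + 169/80}.

Buchberger on the second generating set:
h_1 = 4x^2 + 8xy + 2x + 2y + 4, LT = x^2.
h_2 = 12xy - 27y + 39, LT = xy.

S(h_1,h_2): lcm = x^2y. S = 2xy^2 + 11/4xy - 13/4x + 1/2y^2 + y.
  leading term xy^2: subtract (1/6y)·h_2 from 2xy^2 + 11/4xy - 13/4x + 1/2y^2 + y → 11/4xy - 13/4x + 5y^2 - 11/2y
  leading term xy: subtract (11/48)·h_2 from 11/4xy - 13/4x + 5y^2 - 11/2y → -13/4x + 5y^2 + 11/16y - 143/16
  leading term x: no divisor's leading term divides it; move -13/4x to the remainder.
  leading term y^2: no divisor's leading term divides it; move 5y^2 to the remainder.
  leading term y: no divisor's leading term divides it; move 11/16y to the remainder.
  leading term 1: no divisor's leading term divides it; move -143/16 to the remainder.
  remainder -13/4x + 5y^2 + 11/16y - 143/16 ≠ 0; add k_3 = -13/4x + 5y^2 + 11/16y - 143/16 to the basis.

S(h_2,k_3): lcm = xy. S = 20/13y^3 + 11/52y^2 - 5y + 13/4.
  leading term y^3: no divisor's leading term divides it; move 20/13y^3 to the remainder.
  leading term y^2: no divisor's leading term divides it; move 11/52y^2 to the remainder.
  leading term y: no divisor's leading term divides it; move -5y to the remainder.
  leading term 1: no divisor's leading term divides it; move 13/4 to the remainder.
  remainder 20/13y^3 + 11/52y^2 - 5y + 13/4 ≠ 0; add k_4 = 20/13y^3 + 11/52y^2 - 5y + 13/4 to the basis.

The other S-polynomials (S(h_1,k_3), S(h_1,k_4), S(h_2,k_4), S(k_3,k_4)) all reduce to 0 modulo the current basis, so we have a Gröbner basis.
Inter-reduce: drop elements whose leading term is divisible by another's, tail-reduce, and make monic.
Reduced Gröbner basis: {x - 20/13y^2 - 11/52y + 11/4, y^3 + 11/80y^2 - 13/4y + 169/80}.

Same reduced basis, so the two generating sets span the same ideal.

Yes, the ideals are equal.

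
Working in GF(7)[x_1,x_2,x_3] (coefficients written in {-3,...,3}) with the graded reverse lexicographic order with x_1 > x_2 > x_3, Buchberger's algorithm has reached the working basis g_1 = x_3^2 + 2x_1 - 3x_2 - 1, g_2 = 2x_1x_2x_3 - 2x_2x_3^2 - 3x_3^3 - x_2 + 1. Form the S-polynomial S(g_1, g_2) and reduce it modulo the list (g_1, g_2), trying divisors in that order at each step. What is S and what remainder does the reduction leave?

lcm(LM(g_1), LM(g_2)) = x_1x_2x_3^2.
S = (lcm/LT(g_1))·g_1 − (lcm/LT(g_2))·g_2 = x_2x_3^3 - 2x_3^4 + 2x_1^2x_2 - 3x_1x_2^2 - x_1x_2 - 3x_2x_3 + 3x_3.
Reduce S modulo (g_1, g_2) in that order:
  leading term x_2x_3^3: subtract (x_2x_3)·g_1 from x_2x_3^3 - 2x_3^4 + 2x_1^2x_2 - 3x_1x_2^2 - x_1x_2 - 3x_2x_3 + 3x_3 → -2x_3^4 + 2x_1^2x_2 - 3x_1x_2^2 - 2x_1x_2x_3 + 3x_2^2x_3 - x_1x_2 - 2x_2x_3 + 3x_3
  leading term x_3^4: subtract (-2x_3^2)·g_1 from -2x_3^4 + 2x_1^2x_2 - 3x_1x_2^2 - 2x_1x_2x_3 + 3x_2^2x_3 - x_1x_2 - 2x_2x_3 + 3x_3 → 2x_1^2x_2 - 3x_1x_2^2 - 2x_1x_2x_3 + 3x_2^2x_3 - 3x_1x_3^2 + x_2x_3^2 - x_1x_2 - 2x_2x_3 - 2x_3^2 + 3x_3
  leading term x_1^2x_2: no divisor's leading term divides it; move 2x_1^2x_2 to the remainder.
  leading term x_1x_2^2: no divisor's leading term divides it; move -3x_1x_2^2 to the remainder.
  leading term x_1x_2x_3: subtract (-1)·g_2 from -2x_1x_2x_3 + 3x_2^2x_3 - 3x_1x_3^2 + x_2x_3^2 - x_1x_2 - 2x_2x_3 - 2x_3^2 + 3x_3 → 3x_2^2x_3 - 3x_1x_3^2 - x_2x_3^2 - 3x_3^3 - x_1x_2 - 2x_2x_3 - 2x_3^2 - x_2 + 3x_3 + 1
  leading term x_2^2x_3: no divisor's leading term divides it; move 3x_2^2x_3 to the remainder.
  leading term x_1x_3^2: subtract (-3x_1)·g_1 from -3x_1x_3^2 - x_2x_3^2 - 3x_3^3 - x_1x_2 - 2x_2x_3 - 2x_3^2 - x_2 + 3x_3 + 1 → -x_2x_3^2 - 3x_3^3 - x_1^2 - 3x_1x_2 - 2x_2x_3 - 2x_3^2 - 3x_1 - x_2 + 3x_3 + 1
  leading term x_2x_3^2: subtract (-x_2)·g_1 from -x_2x_3^2 - 3x_3^3 - x_1^2 - 3x_1x_2 - 2x_2x_3 - 2x_3^2 - 3x_1 - x_2 + 3x_3 + 1 → -3x_3^3 - x_1^2 - x_1x_2 - 3x_2^2 - 2x_2x_3 - 2x_3^2 - 3x_1 - 2x_2 + 3x_3 + 1
  leading term x_3^3: subtract (-3x_3)·g_1 from -3x_3^3 - x_1^2 - x_1x_2 - 3x_2^2 - 2x_2x_3 - 2x_3^2 - 3x_1 - 2x_2 + 3x_3 + 1 → -x_1^2 - x_1x_2 - 3x_2^2 - x_1x_3 + 3x_2x_3 - 2x_3^2 - 3x_1 - 2x_2 + 1
  leading term x_1^2: no divisor's leading term divides it; move -x_1^2 to the remainder.
  leading term x_1x_2: no divisor's leading term divides it; move -x_1x_2 to the remainder.
  leading term x_2^2: no divisor's leading term divides it; move -3x_2^2 to the remainder.
  leading term x_1x_3: no divisor's leading term divides it; move -x_1x_3 to the remainder.
  leading term x_2x_3: no divisor's leading term divides it; move 3x_2x_3 to the remainder.
  leading term x_3^2: subtract (-2)·g_1 from -2x_3^2 - 3x_1 - 2x_2 + 1 → x_1 - x_2 - 1
  leading term x_1: no divisor's leading term divides it; move x_1 to the remainder.
  leading term x_2: no divisor's leading term divides it; move -x_2 to the remainder.
  leading term 1: no divisor's leading term divides it; move -1 to the remainder.
The remainder 2x_1^2x_2 - 3x_1x_2^2 + 3x_2^2x_3 - x_1^2 - x_1x_2 - 3x_2^2 - x_1x_3 + 3x_2x_3 + x_1 - x_2 - 1 is nonzero, so it would be added as the next basis element.

S(g_1, g_2) = x_2x_3^3 - 2x_3^4 + 2x_1^2x_2 - 3x_1x_2^2 - x_1x_2 - 3x_2x_3 + 3x_3; remainder on division = 2x_1^2x_2 - 3x_1x_2^2 + 3x_2^2x_3 - x_1^2 - x_1x_2 - 3x_2^2 - x_1x_3 + 3x_2x_3 + x_1 - x_2 - 1.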